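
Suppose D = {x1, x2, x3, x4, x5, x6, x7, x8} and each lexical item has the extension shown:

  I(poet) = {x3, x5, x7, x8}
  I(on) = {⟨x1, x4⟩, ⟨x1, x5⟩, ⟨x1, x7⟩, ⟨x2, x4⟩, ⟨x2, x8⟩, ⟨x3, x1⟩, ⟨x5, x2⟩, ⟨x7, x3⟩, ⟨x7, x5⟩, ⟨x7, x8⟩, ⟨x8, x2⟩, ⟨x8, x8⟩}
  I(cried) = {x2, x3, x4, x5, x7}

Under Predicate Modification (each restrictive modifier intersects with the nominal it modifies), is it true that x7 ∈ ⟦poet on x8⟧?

yes

⟦on x8⟧ = {x : ⟨x, x8⟩ ∈ ⟦on⟧} = {x2, x7, x8}
⟦poet⟧ = {x3, x5, x7, x8}
… ∩ ⟦on x8⟧ = {x3, x5, x7, x8} ∩ {x2, x7, x8} = {x7, x8}
⟦poet on x8⟧ = {x7, x8}; x7 ∈ this set.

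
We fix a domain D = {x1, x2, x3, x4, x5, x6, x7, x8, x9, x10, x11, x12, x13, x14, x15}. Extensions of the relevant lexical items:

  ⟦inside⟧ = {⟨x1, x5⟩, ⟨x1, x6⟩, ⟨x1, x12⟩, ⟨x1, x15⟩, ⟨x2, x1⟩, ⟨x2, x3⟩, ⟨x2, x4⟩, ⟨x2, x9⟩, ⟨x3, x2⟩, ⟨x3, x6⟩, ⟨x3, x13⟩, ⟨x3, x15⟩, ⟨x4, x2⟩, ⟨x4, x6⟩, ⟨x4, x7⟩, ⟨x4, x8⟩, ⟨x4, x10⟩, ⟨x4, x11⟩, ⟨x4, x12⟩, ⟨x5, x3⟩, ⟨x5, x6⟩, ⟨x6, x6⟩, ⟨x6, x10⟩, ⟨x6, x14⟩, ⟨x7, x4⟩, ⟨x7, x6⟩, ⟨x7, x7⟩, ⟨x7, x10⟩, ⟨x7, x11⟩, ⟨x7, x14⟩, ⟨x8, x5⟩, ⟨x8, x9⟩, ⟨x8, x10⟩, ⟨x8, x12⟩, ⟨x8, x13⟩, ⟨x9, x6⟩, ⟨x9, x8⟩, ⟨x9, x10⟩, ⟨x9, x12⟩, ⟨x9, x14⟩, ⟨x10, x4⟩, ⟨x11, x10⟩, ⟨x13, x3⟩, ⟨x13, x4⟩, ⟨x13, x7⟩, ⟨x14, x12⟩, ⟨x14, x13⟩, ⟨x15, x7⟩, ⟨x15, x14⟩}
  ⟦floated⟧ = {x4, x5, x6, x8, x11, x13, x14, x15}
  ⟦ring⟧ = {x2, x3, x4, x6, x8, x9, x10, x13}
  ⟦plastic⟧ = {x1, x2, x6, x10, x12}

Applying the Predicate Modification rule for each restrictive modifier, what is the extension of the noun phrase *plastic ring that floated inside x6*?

⟦that floated⟧ = ⟦floated⟧ = {x4, x5, x6, x8, x11, x13, x14, x15}
⟦inside x6⟧ = {x : ⟨x, x6⟩ ∈ ⟦inside⟧} = {x1, x3, x4, x5, x6, x7, x9}
⟦ring⟧ = {x2, x3, x4, x6, x8, x9, x10, x13}
… ∩ ⟦that floated⟧ = {x2, x3, x4, x6, x8, x9, x10, x13} ∩ {x4, x5, x6, x8, x11, x13, x14, x15} = {x4, x6, x8, x13}
… ∩ ⟦inside x6⟧ = {x4, x6, x8, x13} ∩ {x1, x3, x4, x5, x6, x7, x9} = {x4, x6}
… ∩ ⟦plastic⟧ = {x4, x6} ∩ {x1, x2, x6, x10, x12} = {x6}
So ⟦plastic ring that floated inside x6⟧ = {x6}.

{x6}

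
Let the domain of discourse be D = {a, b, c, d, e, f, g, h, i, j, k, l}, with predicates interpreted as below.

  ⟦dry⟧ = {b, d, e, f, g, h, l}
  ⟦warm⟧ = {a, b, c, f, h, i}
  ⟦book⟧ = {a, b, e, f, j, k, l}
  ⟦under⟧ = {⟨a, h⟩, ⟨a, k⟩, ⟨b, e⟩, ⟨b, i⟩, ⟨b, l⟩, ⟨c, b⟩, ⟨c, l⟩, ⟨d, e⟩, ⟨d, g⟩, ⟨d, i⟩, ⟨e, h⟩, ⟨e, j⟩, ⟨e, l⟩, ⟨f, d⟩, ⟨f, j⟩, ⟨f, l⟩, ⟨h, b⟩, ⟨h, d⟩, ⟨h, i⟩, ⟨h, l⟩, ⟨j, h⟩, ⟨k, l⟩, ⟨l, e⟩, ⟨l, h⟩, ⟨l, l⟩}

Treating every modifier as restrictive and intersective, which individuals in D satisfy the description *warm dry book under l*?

{b, f}

⟦under l⟧ = {x : ⟨x, l⟩ ∈ ⟦under⟧} = {b, c, e, f, h, k, l}
⟦book⟧ = {a, b, e, f, j, k, l}
… ∩ ⟦under l⟧ = {a, b, e, f, j, k, l} ∩ {b, c, e, f, h, k, l} = {b, e, f, k, l}
… ∩ ⟦warm⟧ = {b, e, f, k, l} ∩ {a, b, c, f, h, i} = {b, f}
… ∩ ⟦dry⟧ = {b, f} ∩ {b, d, e, f, g, h, l} = {b, f}
So ⟦warm dry book under l⟧ = {b, f}.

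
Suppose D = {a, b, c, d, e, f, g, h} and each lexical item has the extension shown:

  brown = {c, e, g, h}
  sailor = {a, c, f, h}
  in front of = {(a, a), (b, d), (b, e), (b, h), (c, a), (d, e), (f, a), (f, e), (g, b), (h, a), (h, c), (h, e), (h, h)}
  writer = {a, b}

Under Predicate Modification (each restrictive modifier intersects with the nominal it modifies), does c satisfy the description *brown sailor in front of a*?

yes

⟦in front of a⟧ = {x : ⟨x, a⟩ ∈ ⟦in front of⟧} = {a, c, f, h}
⟦sailor⟧ = {a, c, f, h}
… ∩ ⟦in front of a⟧ = {a, c, f, h} ∩ {a, c, f, h} = {a, c, f, h}
… ∩ ⟦brown⟧ = {a, c, f, h} ∩ {c, e, g, h} = {c, h}
⟦brown sailor in front of a⟧ = {c, h}; c ∈ this set.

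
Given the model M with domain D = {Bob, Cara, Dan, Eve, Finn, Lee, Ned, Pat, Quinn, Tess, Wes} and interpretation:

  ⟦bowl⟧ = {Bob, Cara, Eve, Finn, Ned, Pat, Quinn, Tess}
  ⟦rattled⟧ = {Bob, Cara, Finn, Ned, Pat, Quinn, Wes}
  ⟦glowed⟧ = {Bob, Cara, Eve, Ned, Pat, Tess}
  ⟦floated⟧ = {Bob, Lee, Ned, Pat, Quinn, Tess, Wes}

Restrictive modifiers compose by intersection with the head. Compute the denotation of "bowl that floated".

⟦that floated⟧ = ⟦floated⟧ = {Bob, Lee, Ned, Pat, Quinn, Tess, Wes}
⟦bowl⟧ = {Bob, Cara, Eve, Finn, Ned, Pat, Quinn, Tess}
… ∩ ⟦that floated⟧ = {Bob, Cara, Eve, Finn, Ned, Pat, Quinn, Tess} ∩ {Bob, Lee, Ned, Pat, Quinn, Tess, Wes} = {Bob, Ned, Pat, Quinn, Tess}
So ⟦bowl that floated⟧ = {Bob, Ned, Pat, Quinn, Tess}.

{Bob, Ned, Pat, Quinn, Tess}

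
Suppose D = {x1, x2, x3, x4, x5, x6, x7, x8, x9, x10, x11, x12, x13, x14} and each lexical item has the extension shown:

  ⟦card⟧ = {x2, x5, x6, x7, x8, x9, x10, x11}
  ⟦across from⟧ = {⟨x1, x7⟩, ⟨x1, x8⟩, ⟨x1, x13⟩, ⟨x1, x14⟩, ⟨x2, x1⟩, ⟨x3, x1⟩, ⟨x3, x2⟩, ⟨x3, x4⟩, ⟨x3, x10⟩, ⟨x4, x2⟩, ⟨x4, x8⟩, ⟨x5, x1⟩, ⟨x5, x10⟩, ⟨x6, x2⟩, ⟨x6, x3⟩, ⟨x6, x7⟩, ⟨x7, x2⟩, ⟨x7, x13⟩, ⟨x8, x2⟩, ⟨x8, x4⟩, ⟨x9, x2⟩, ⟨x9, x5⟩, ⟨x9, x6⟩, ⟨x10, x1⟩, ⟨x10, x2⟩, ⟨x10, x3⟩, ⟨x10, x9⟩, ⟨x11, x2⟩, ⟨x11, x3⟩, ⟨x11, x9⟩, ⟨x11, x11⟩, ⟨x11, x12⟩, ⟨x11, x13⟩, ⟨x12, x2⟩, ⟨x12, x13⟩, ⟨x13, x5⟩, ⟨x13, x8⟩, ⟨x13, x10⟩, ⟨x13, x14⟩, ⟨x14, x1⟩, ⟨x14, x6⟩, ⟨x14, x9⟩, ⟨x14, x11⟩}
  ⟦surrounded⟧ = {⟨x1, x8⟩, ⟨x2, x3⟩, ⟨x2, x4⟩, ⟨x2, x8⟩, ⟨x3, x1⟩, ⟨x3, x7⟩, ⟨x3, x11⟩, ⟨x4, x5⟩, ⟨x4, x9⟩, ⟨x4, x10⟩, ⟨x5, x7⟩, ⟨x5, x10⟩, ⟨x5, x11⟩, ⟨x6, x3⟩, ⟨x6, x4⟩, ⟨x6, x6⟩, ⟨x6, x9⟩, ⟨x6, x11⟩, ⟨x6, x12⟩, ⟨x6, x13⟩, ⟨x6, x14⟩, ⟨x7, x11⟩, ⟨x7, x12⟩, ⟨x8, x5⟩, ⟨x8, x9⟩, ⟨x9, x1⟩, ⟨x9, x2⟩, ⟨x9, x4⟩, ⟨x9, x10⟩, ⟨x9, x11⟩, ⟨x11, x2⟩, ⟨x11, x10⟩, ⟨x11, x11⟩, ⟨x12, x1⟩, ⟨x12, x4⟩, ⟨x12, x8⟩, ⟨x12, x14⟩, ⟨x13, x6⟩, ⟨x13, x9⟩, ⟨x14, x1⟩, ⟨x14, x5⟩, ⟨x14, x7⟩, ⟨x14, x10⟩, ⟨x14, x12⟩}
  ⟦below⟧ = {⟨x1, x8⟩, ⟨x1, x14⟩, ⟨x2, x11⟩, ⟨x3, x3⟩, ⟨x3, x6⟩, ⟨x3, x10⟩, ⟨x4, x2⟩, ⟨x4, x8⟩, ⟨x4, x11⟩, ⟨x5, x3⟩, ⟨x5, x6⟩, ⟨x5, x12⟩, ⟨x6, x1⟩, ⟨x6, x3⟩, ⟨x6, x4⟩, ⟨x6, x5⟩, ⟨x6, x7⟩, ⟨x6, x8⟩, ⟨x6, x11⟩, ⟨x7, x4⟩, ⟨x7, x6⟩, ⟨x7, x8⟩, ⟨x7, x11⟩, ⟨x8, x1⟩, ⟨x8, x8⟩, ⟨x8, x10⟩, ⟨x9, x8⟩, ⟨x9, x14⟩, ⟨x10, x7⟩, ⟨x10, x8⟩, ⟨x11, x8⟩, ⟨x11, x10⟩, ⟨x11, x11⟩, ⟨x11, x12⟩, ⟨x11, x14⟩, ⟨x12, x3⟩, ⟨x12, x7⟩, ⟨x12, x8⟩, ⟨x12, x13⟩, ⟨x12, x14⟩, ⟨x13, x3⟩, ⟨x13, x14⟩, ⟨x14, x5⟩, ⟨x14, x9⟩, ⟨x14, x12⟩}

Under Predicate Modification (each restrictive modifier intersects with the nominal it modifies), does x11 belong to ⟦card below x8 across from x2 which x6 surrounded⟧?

⟦below x8⟧ = {x : ⟨x, x8⟩ ∈ ⟦below⟧} = {x1, x4, x6, x7, x8, x9, x10, x11, x12}
⟦across from x2⟧ = {x : ⟨x, x2⟩ ∈ ⟦across from⟧} = {x3, x4, x6, x7, x8, x9, x10, x11, x12}
⟦which x6 surrounded⟧ = {x : ⟨x6, x⟩ ∈ ⟦surrounded⟧} = {x3, x4, x6, x9, x11, x12, x13, x14}
⟦card⟧ = {x2, x5, x6, x7, x8, x9, x10, x11}
… ∩ ⟦below x8⟧ = {x2, x5, x6, x7, x8, x9, x10, x11} ∩ {x1, x4, x6, x7, x8, x9, x10, x11, x12} = {x6, x7, x8, x9, x10, x11}
… ∩ ⟦across from x2⟧ = {x6, x7, x8, x9, x10, x11} ∩ {x3, x4, x6, x7, x8, x9, x10, x11, x12} = {x6, x7, x8, x9, x10, x11}
… ∩ ⟦which x6 surrounded⟧ = {x6, x7, x8, x9, x10, x11} ∩ {x3, x4, x6, x9, x11, x12, x13, x14} = {x6, x9, x11}
⟦card below x8 across from x2 which x6 surrounded⟧ = {x6, x9, x11}; x11 ∈ this set.

yes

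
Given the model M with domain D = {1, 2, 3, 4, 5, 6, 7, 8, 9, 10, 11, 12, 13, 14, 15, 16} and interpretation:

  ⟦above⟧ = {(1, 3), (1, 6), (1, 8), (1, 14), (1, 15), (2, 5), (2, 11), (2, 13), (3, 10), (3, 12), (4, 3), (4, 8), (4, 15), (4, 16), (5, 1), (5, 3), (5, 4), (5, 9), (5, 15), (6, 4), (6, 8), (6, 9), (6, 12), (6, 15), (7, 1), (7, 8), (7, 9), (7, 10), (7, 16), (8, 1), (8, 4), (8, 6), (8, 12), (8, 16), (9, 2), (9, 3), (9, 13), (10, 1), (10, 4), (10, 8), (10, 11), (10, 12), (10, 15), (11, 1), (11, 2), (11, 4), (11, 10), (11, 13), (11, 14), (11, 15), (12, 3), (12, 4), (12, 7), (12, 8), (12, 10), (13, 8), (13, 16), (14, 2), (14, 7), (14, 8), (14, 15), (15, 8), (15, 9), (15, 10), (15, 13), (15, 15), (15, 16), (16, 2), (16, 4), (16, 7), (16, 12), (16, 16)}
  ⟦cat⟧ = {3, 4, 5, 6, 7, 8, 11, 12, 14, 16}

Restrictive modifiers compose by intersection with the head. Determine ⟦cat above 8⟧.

⟦above 8⟧ = {x : ⟨x, 8⟩ ∈ ⟦above⟧} = {1, 4, 6, 7, 10, 12, 13, 14, 15}
⟦cat⟧ = {3, 4, 5, 6, 7, 8, 11, 12, 14, 16}
… ∩ ⟦above 8⟧ = {3, 4, 5, 6, 7, 8, 11, 12, 14, 16} ∩ {1, 4, 6, 7, 10, 12, 13, 14, 15} = {4, 6, 7, 12, 14}
So ⟦cat above 8⟧ = {4, 6, 7, 12, 14}.

{4, 6, 7, 12, 14}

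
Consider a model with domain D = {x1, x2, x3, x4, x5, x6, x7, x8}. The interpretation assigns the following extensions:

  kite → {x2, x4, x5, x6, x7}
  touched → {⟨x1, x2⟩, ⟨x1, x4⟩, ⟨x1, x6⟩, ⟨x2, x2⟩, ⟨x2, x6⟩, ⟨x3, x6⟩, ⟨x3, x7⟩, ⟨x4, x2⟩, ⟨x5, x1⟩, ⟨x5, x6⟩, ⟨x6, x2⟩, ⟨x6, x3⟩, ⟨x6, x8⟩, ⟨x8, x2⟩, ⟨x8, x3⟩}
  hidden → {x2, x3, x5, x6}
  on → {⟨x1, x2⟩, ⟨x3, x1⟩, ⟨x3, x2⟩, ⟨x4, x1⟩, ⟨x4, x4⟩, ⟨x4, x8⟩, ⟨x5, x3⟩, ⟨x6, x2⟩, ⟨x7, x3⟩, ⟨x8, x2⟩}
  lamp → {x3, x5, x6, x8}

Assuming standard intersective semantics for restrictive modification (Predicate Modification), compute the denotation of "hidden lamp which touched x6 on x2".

⟦which touched x6⟧ = {x : ⟨x, x6⟩ ∈ ⟦touched⟧} = {x1, x2, x3, x5}
⟦on x2⟧ = {x : ⟨x, x2⟩ ∈ ⟦on⟧} = {x1, x3, x6, x8}
⟦lamp⟧ = {x3, x5, x6, x8}
… ∩ ⟦which touched x6⟧ = {x3, x5, x6, x8} ∩ {x1, x2, x3, x5} = {x3, x5}
… ∩ ⟦on x2⟧ = {x3, x5} ∩ {x1, x3, x6, x8} = {x3}
… ∩ ⟦hidden⟧ = {x3} ∩ {x2, x3, x5, x6} = {x3}
So ⟦hidden lamp which touched x6 on x2⟧ = {x3}.

{x3}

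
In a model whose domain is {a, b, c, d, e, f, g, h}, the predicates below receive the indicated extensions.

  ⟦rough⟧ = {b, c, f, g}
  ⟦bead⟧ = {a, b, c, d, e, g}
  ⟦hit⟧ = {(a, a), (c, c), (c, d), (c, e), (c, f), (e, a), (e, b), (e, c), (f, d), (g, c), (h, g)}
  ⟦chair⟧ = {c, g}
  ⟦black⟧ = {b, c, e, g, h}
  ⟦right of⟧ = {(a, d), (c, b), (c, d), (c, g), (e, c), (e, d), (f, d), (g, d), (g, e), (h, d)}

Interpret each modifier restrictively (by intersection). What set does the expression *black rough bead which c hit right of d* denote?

⟦which c hit⟧ = {x : ⟨c, x⟩ ∈ ⟦hit⟧} = {c, d, e, f}
⟦right of d⟧ = {x : ⟨x, d⟩ ∈ ⟦right of⟧} = {a, c, e, f, g, h}
⟦bead⟧ = {a, b, c, d, e, g}
… ∩ ⟦which c hit⟧ = {a, b, c, d, e, g} ∩ {c, d, e, f} = {c, d, e}
… ∩ ⟦right of d⟧ = {c, d, e} ∩ {a, c, e, f, g, h} = {c, e}
… ∩ ⟦black⟧ = {c, e} ∩ {b, c, e, g, h} = {c, e}
… ∩ ⟦rough⟧ = {c, e} ∩ {b, c, f, g} = {c}
So ⟦black rough bead which c hit right of d⟧ = {c}.

{c}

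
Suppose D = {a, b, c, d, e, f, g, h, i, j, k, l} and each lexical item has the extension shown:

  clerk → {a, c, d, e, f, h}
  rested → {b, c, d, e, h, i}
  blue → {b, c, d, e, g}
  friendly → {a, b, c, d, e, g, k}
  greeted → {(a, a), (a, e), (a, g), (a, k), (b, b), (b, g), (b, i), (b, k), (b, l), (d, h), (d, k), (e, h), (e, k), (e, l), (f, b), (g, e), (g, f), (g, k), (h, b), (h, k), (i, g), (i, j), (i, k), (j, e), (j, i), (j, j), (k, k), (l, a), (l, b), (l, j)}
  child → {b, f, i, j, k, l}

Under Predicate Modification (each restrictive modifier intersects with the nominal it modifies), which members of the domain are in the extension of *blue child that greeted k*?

⟦that greeted k⟧ = {x : ⟨x, k⟩ ∈ ⟦greeted⟧} = {a, b, d, e, g, h, i, k}
⟦child⟧ = {b, f, i, j, k, l}
… ∩ ⟦that greeted k⟧ = {b, f, i, j, k, l} ∩ {a, b, d, e, g, h, i, k} = {b, i, k}
… ∩ ⟦blue⟧ = {b, i, k} ∩ {b, c, d, e, g} = {b}
So ⟦blue child that greeted k⟧ = {b}.

{b}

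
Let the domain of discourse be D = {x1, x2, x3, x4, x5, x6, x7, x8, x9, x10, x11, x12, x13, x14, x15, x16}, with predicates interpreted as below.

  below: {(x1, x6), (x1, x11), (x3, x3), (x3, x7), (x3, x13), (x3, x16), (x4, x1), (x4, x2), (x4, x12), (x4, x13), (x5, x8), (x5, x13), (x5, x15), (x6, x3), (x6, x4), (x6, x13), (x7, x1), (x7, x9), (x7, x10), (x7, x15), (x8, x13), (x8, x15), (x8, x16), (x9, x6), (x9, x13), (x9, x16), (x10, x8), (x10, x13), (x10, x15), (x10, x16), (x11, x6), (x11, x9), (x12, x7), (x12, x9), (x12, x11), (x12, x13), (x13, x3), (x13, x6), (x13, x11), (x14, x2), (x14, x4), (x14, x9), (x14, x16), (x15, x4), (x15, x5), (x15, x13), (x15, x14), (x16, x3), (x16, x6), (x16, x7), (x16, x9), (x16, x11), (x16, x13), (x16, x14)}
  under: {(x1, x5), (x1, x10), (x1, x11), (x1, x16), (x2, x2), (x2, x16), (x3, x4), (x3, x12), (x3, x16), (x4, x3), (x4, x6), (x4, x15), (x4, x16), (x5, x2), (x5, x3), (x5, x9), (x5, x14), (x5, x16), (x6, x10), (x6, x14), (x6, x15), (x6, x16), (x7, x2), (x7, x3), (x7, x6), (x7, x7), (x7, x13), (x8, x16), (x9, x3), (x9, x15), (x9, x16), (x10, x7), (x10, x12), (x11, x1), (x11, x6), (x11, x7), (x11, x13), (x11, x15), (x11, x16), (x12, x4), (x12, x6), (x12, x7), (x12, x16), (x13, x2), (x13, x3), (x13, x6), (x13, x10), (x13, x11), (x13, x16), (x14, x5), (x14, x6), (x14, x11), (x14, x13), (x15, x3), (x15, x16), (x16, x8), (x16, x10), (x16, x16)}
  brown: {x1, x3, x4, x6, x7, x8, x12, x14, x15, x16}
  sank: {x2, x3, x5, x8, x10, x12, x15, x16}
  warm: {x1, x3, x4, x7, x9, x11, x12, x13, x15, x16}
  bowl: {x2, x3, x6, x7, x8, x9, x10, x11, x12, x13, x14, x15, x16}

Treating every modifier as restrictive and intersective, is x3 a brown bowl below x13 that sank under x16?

yes

⟦below x13⟧ = {x : ⟨x, x13⟩ ∈ ⟦below⟧} = {x3, x4, x5, x6, x8, x9, x10, x12, x15, x16}
⟦that sank⟧ = ⟦sank⟧ = {x2, x3, x5, x8, x10, x12, x15, x16}
⟦under x16⟧ = {x : ⟨x, x16⟩ ∈ ⟦under⟧} = {x1, x2, x3, x4, x5, x6, x8, x9, x11, x12, x13, x15, x16}
⟦bowl⟧ = {x2, x3, x6, x7, x8, x9, x10, x11, x12, x13, x14, x15, x16}
… ∩ ⟦below x13⟧ = {x2, x3, x6, x7, x8, x9, x10, x11, x12, x13, x14, x15, x16} ∩ {x3, x4, x5, x6, x8, x9, x10, x12, x15, x16} = {x3, x6, x8, x9, x10, x12, x15, x16}
… ∩ ⟦that sank⟧ = {x3, x6, x8, x9, x10, x12, x15, x16} ∩ {x2, x3, x5, x8, x10, x12, x15, x16} = {x3, x8, x10, x12, x15, x16}
… ∩ ⟦under x16⟧ = {x3, x8, x10, x12, x15, x16} ∩ {x1, x2, x3, x4, x5, x6, x8, x9, x11, x12, x13, x15, x16} = {x3, x8, x12, x15, x16}
… ∩ ⟦brown⟧ = {x3, x8, x12, x15, x16} ∩ {x1, x3, x4, x6, x7, x8, x12, x14, x15, x16} = {x3, x8, x12, x15, x16}
⟦brown bowl below x13 that sank under x16⟧ = {x3, x8, x12, x15, x16}; x3 ∈ this set.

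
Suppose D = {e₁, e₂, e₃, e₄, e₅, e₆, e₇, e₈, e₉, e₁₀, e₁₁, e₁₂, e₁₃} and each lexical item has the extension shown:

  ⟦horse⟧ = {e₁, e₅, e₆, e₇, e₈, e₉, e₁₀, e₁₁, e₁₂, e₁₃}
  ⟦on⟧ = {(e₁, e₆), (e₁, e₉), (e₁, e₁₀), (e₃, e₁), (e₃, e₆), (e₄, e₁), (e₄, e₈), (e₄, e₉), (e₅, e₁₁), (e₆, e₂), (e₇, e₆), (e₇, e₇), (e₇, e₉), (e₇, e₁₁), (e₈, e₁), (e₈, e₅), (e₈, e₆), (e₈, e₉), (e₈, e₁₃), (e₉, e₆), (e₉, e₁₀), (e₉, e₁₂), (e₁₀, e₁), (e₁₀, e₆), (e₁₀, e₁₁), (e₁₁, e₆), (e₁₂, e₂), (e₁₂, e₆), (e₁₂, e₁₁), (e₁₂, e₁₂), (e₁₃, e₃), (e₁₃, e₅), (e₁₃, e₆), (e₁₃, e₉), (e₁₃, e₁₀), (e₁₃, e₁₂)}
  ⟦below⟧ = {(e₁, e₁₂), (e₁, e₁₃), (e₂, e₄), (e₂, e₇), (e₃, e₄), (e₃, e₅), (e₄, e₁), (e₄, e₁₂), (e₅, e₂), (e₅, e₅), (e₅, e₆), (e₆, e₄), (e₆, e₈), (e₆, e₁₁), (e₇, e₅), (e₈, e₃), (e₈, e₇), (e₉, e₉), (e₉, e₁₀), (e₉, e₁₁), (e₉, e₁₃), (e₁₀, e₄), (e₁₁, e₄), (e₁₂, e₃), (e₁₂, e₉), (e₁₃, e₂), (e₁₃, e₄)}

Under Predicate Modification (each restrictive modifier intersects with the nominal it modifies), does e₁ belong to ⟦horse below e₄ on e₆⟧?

no

⟦below e₄⟧ = {x : ⟨x, e₄⟩ ∈ ⟦below⟧} = {e₂, e₃, e₆, e₁₀, e₁₁, e₁₃}
⟦on e₆⟧ = {x : ⟨x, e₆⟩ ∈ ⟦on⟧} = {e₁, e₃, e₇, e₈, e₉, e₁₀, e₁₁, e₁₂, e₁₃}
⟦horse⟧ = {e₁, e₅, e₆, e₇, e₈, e₉, e₁₀, e₁₁, e₁₂, e₁₃}
… ∩ ⟦below e₄⟧ = {e₁, e₅, e₆, e₇, e₈, e₉, e₁₀, e₁₁, e₁₂, e₁₃} ∩ {e₂, e₃, e₆, e₁₀, e₁₁, e₁₃} = {e₆, e₁₀, e₁₁, e₁₃}
… ∩ ⟦on e₆⟧ = {e₆, e₁₀, e₁₁, e₁₃} ∩ {e₁, e₃, e₇, e₈, e₉, e₁₀, e₁₁, e₁₂, e₁₃} = {e₁₀, e₁₁, e₁₃}
⟦horse below e₄ on e₆⟧ = {e₁₀, e₁₁, e₁₃}; e₁ ∉ this set.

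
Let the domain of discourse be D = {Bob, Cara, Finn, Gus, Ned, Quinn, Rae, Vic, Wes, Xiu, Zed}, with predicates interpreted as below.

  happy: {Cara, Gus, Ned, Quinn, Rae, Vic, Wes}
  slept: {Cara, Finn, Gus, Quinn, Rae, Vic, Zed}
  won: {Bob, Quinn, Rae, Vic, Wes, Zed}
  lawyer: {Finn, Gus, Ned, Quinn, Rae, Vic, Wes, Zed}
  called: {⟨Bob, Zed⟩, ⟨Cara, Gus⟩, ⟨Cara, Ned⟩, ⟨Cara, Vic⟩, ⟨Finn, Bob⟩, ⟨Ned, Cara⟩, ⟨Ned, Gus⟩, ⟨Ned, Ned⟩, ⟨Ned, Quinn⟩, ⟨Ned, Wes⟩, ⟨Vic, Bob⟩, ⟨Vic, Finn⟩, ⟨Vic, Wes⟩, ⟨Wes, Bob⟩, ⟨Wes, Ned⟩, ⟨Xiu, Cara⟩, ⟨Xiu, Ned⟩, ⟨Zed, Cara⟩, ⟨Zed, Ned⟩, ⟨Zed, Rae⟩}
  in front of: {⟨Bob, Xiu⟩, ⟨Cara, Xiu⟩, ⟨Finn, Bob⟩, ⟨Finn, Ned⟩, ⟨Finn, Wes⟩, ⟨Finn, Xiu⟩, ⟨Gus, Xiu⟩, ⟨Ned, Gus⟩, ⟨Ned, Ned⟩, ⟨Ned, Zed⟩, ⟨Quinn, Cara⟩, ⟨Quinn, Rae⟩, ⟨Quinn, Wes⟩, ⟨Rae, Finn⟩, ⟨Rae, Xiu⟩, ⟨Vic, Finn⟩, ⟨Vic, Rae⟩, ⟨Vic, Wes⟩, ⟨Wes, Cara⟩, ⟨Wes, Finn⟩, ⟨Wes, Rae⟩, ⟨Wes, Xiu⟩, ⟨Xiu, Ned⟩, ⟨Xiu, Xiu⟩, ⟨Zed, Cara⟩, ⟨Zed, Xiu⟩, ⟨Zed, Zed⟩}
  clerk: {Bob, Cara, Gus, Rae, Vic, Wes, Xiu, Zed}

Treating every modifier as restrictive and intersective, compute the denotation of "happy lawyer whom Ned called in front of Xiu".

⟦whom Ned called⟧ = {x : ⟨Ned, x⟩ ∈ ⟦called⟧} = {Cara, Gus, Ned, Quinn, Wes}
⟦in front of Xiu⟧ = {x : ⟨x, Xiu⟩ ∈ ⟦in front of⟧} = {Bob, Cara, Finn, Gus, Rae, Wes, Xiu, Zed}
⟦lawyer⟧ = {Finn, Gus, Ned, Quinn, Rae, Vic, Wes, Zed}
… ∩ ⟦whom Ned called⟧ = {Finn, Gus, Ned, Quinn, Rae, Vic, Wes, Zed} ∩ {Cara, Gus, Ned, Quinn, Wes} = {Gus, Ned, Quinn, Wes}
… ∩ ⟦in front of Xiu⟧ = {Gus, Ned, Quinn, Wes} ∩ {Bob, Cara, Finn, Gus, Rae, Wes, Xiu, Zed} = {Gus, Wes}
… ∩ ⟦happy⟧ = {Gus, Wes} ∩ {Cara, Gus, Ned, Quinn, Rae, Vic, Wes} = {Gus, Wes}
So ⟦happy lawyer whom Ned called in front of Xiu⟧ = {Gus, Wes}.

{Gus, Wes}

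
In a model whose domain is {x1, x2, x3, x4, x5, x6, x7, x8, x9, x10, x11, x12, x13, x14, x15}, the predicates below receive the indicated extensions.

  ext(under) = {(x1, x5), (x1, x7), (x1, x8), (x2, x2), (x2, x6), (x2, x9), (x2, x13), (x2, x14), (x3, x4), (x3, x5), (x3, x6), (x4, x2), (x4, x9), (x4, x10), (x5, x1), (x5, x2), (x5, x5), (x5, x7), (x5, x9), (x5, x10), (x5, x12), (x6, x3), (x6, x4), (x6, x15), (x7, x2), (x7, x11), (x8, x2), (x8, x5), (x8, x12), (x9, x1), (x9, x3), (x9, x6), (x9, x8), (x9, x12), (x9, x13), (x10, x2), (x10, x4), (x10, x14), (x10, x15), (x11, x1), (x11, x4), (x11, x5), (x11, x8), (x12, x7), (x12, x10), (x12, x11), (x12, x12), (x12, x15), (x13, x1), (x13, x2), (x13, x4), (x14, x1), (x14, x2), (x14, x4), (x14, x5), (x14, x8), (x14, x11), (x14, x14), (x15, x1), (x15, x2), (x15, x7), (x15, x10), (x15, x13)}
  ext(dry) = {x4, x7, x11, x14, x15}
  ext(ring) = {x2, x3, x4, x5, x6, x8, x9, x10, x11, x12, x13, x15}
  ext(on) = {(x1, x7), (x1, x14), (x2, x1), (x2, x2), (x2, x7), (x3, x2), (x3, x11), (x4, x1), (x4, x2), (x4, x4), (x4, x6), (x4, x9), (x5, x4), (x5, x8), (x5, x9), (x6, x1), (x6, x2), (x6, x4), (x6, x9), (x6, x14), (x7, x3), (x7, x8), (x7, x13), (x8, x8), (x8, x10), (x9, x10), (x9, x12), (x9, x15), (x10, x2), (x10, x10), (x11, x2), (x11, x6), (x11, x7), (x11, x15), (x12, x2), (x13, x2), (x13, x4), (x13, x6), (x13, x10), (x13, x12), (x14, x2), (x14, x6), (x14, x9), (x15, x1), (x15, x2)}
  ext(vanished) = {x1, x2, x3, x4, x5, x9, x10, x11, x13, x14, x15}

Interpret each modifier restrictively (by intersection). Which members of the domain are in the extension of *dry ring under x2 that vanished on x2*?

⟦under x2⟧ = {x : ⟨x, x2⟩ ∈ ⟦under⟧} = {x2, x4, x5, x7, x8, x10, x13, x14, x15}
⟦that vanished⟧ = ⟦vanished⟧ = {x1, x2, x3, x4, x5, x9, x10, x11, x13, x14, x15}
⟦on x2⟧ = {x : ⟨x, x2⟩ ∈ ⟦on⟧} = {x2, x3, x4, x6, x10, x11, x12, x13, x14, x15}
⟦ring⟧ = {x2, x3, x4, x5, x6, x8, x9, x10, x11, x12, x13, x15}
… ∩ ⟦under x2⟧ = {x2, x3, x4, x5, x6, x8, x9, x10, x11, x12, x13, x15} ∩ {x2, x4, x5, x7, x8, x10, x13, x14, x15} = {x2, x4, x5, x8, x10, x13, x15}
… ∩ ⟦that vanished⟧ = {x2, x4, x5, x8, x10, x13, x15} ∩ {x1, x2, x3, x4, x5, x9, x10, x11, x13, x14, x15} = {x2, x4, x5, x10, x13, x15}
… ∩ ⟦on x2⟧ = {x2, x4, x5, x10, x13, x15} ∩ {x2, x3, x4, x6, x10, x11, x12, x13, x14, x15} = {x2, x4, x10, x13, x15}
… ∩ ⟦dry⟧ = {x2, x4, x10, x13, x15} ∩ {x4, x7, x11, x14, x15} = {x4, x15}
So ⟦dry ring under x2 that vanished on x2⟧ = {x4, x15}.

{x4, x15}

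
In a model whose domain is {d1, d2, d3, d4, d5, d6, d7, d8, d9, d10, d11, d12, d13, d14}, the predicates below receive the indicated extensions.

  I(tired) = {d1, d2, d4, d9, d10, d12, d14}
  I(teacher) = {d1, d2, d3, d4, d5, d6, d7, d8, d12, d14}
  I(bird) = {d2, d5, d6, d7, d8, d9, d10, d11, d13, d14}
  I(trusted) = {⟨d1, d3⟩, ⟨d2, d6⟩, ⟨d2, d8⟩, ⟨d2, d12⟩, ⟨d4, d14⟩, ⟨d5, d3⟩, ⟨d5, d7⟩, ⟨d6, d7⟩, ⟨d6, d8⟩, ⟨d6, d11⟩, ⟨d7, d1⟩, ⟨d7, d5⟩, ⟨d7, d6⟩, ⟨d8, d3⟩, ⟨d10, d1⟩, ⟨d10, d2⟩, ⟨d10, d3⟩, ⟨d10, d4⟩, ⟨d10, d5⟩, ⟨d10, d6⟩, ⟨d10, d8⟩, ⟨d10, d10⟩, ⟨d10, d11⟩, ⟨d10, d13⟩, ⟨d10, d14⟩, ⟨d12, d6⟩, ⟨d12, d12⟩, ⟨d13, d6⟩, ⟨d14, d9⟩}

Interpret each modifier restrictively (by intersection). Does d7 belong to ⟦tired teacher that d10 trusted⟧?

⟦that d10 trusted⟧ = {x : ⟨d10, x⟩ ∈ ⟦trusted⟧} = {d1, d2, d3, d4, d5, d6, d8, d10, d11, d13, d14}
⟦teacher⟧ = {d1, d2, d3, d4, d5, d6, d7, d8, d12, d14}
… ∩ ⟦that d10 trusted⟧ = {d1, d2, d3, d4, d5, d6, d7, d8, d12, d14} ∩ {d1, d2, d3, d4, d5, d6, d8, d10, d11, d13, d14} = {d1, d2, d3, d4, d5, d6, d8, d14}
… ∩ ⟦tired⟧ = {d1, d2, d3, d4, d5, d6, d8, d14} ∩ {d1, d2, d4, d9, d10, d12, d14} = {d1, d2, d4, d14}
⟦tired teacher that d10 trusted⟧ = {d1, d2, d4, d14}; d7 ∉ this set.

no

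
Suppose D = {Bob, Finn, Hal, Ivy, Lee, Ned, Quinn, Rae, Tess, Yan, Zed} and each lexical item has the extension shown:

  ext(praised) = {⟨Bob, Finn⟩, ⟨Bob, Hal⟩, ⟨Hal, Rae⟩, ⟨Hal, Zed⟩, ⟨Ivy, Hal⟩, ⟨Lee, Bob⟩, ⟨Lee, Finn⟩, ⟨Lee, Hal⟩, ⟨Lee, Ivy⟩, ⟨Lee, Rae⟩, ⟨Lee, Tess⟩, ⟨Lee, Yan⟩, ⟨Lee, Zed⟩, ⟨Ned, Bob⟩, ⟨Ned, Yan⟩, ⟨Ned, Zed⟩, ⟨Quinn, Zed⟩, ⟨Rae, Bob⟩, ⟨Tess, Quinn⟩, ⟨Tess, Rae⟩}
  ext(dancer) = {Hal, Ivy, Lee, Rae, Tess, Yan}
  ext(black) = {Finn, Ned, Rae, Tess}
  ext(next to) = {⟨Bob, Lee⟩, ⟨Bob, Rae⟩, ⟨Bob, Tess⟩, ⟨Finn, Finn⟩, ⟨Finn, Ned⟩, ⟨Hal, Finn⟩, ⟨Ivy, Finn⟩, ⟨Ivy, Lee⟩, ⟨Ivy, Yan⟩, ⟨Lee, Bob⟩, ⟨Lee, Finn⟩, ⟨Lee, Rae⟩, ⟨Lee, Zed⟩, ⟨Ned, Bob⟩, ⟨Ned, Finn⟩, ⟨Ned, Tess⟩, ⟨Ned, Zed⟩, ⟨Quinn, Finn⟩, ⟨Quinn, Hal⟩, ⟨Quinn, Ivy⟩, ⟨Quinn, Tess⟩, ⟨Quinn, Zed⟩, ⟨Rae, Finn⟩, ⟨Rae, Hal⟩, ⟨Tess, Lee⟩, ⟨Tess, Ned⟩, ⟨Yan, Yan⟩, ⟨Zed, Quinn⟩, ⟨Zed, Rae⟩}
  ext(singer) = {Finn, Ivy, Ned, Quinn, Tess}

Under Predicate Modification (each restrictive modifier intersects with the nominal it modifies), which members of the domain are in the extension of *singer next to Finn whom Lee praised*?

{Finn, Ivy}

⟦next to Finn⟧ = {x : ⟨x, Finn⟩ ∈ ⟦next to⟧} = {Finn, Hal, Ivy, Lee, Ned, Quinn, Rae}
⟦whom Lee praised⟧ = {x : ⟨Lee, x⟩ ∈ ⟦praised⟧} = {Bob, Finn, Hal, Ivy, Rae, Tess, Yan, Zed}
⟦singer⟧ = {Finn, Ivy, Ned, Quinn, Tess}
… ∩ ⟦next to Finn⟧ = {Finn, Ivy, Ned, Quinn, Tess} ∩ {Finn, Hal, Ivy, Lee, Ned, Quinn, Rae} = {Finn, Ivy, Ned, Quinn}
… ∩ ⟦whom Lee praised⟧ = {Finn, Ivy, Ned, Quinn} ∩ {Bob, Finn, Hal, Ivy, Rae, Tess, Yan, Zed} = {Finn, Ivy}
So ⟦singer next to Finn whom Lee praised⟧ = {Finn, Ivy}.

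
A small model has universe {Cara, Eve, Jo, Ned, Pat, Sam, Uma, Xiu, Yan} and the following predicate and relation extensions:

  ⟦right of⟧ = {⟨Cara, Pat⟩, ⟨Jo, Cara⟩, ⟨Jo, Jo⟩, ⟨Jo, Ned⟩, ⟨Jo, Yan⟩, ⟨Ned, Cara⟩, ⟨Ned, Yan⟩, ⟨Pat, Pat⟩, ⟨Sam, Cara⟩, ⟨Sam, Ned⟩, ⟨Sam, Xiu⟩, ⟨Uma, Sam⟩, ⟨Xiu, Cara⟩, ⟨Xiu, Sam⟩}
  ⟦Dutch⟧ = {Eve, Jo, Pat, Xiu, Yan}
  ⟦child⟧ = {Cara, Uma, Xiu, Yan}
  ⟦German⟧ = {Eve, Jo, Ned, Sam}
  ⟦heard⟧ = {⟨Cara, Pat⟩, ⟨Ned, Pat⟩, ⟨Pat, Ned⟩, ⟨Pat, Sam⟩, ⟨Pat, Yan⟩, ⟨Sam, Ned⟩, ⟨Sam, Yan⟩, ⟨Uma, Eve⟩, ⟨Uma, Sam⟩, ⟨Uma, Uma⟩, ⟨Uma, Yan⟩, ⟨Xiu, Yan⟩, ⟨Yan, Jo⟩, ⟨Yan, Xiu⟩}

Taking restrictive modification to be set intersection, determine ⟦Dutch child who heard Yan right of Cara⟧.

{Xiu}

⟦who heard Yan⟧ = {x : ⟨x, Yan⟩ ∈ ⟦heard⟧} = {Pat, Sam, Uma, Xiu}
⟦right of Cara⟧ = {x : ⟨x, Cara⟩ ∈ ⟦right of⟧} = {Jo, Ned, Sam, Xiu}
⟦child⟧ = {Cara, Uma, Xiu, Yan}
… ∩ ⟦who heard Yan⟧ = {Cara, Uma, Xiu, Yan} ∩ {Pat, Sam, Uma, Xiu} = {Uma, Xiu}
… ∩ ⟦right of Cara⟧ = {Uma, Xiu} ∩ {Jo, Ned, Sam, Xiu} = {Xiu}
… ∩ ⟦Dutch⟧ = {Xiu} ∩ {Eve, Jo, Pat, Xiu, Yan} = {Xiu}
So ⟦Dutch child who heard Yan right of Cara⟧ = {Xiu}.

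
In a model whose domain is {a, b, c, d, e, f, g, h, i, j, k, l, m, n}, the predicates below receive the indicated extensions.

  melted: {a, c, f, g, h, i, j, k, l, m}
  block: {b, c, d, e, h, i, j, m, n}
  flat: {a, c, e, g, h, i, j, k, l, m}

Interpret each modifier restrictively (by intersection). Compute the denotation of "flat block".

⟦block⟧ = {b, c, d, e, h, i, j, m, n}
… ∩ ⟦flat⟧ = {b, c, d, e, h, i, j, m, n} ∩ {a, c, e, g, h, i, j, k, l, m} = {c, e, h, i, j, m}
So ⟦flat block⟧ = {c, e, h, i, j, m}.

{c, e, h, i, j, m}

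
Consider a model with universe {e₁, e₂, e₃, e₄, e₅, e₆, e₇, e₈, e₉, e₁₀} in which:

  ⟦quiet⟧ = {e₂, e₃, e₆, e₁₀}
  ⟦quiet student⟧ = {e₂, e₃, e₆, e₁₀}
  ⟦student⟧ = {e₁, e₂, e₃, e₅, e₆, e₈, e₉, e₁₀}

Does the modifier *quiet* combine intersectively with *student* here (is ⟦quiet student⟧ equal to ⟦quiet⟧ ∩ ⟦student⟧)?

yes

⟦quiet⟧ ∩ ⟦student⟧ = {e₂, e₃, e₆, e₁₀} ∩ {e₁, e₂, e₃, e₅, e₆, e₈, e₉, e₁₀} = {e₂, e₃, e₆, e₁₀}
Observed ⟦quiet student⟧ = {e₂, e₃, e₆, e₁₀}.
These coincide, so the modifier is intersective here.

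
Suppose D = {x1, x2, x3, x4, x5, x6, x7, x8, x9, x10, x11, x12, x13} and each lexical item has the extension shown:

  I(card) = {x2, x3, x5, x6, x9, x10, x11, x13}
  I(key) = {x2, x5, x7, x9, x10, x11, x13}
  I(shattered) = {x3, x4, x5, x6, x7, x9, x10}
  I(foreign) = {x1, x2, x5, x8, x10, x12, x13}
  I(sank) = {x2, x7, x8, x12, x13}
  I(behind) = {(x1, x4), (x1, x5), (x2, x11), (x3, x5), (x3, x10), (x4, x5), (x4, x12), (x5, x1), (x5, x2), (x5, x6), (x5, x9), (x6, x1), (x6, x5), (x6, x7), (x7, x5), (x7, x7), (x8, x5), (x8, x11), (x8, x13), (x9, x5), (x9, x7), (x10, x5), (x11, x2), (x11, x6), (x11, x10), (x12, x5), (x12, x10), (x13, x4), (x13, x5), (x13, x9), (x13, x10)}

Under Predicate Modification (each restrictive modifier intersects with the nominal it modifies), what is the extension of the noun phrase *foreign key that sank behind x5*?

{x13}

⟦that sank⟧ = ⟦sank⟧ = {x2, x7, x8, x12, x13}
⟦behind x5⟧ = {x : ⟨x, x5⟩ ∈ ⟦behind⟧} = {x1, x3, x4, x6, x7, x8, x9, x10, x12, x13}
⟦key⟧ = {x2, x5, x7, x9, x10, x11, x13}
… ∩ ⟦that sank⟧ = {x2, x5, x7, x9, x10, x11, x13} ∩ {x2, x7, x8, x12, x13} = {x2, x7, x13}
… ∩ ⟦behind x5⟧ = {x2, x7, x13} ∩ {x1, x3, x4, x6, x7, x8, x9, x10, x12, x13} = {x7, x13}
… ∩ ⟦foreign⟧ = {x7, x13} ∩ {x1, x2, x5, x8, x10, x12, x13} = {x13}
So ⟦foreign key that sank behind x5⟧ = {x13}.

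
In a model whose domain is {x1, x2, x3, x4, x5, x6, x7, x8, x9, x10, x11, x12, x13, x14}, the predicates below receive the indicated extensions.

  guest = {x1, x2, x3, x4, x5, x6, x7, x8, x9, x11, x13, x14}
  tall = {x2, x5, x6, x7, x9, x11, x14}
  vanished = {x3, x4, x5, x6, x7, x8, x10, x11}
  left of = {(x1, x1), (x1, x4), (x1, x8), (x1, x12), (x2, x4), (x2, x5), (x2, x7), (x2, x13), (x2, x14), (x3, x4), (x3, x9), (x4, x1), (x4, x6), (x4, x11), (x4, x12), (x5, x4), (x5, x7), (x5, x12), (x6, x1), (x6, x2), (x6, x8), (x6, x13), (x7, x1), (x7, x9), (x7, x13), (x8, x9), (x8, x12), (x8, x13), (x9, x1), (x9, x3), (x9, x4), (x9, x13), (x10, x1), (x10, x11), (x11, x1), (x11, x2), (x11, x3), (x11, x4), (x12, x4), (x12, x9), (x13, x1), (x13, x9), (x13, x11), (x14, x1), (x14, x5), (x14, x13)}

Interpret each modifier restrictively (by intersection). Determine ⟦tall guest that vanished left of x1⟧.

{x6, x7, x11}

⟦that vanished⟧ = ⟦vanished⟧ = {x3, x4, x5, x6, x7, x8, x10, x11}
⟦left of x1⟧ = {x : ⟨x, x1⟩ ∈ ⟦left of⟧} = {x1, x4, x6, x7, x9, x10, x11, x13, x14}
⟦guest⟧ = {x1, x2, x3, x4, x5, x6, x7, x8, x9, x11, x13, x14}
… ∩ ⟦that vanished⟧ = {x1, x2, x3, x4, x5, x6, x7, x8, x9, x11, x13, x14} ∩ {x3, x4, x5, x6, x7, x8, x10, x11} = {x3, x4, x5, x6, x7, x8, x11}
… ∩ ⟦left of x1⟧ = {x3, x4, x5, x6, x7, x8, x11} ∩ {x1, x4, x6, x7, x9, x10, x11, x13, x14} = {x4, x6, x7, x11}
… ∩ ⟦tall⟧ = {x4, x6, x7, x11} ∩ {x2, x5, x6, x7, x9, x11, x14} = {x6, x7, x11}
So ⟦tall guest that vanished left of x1⟧ = {x6, x7, x11}.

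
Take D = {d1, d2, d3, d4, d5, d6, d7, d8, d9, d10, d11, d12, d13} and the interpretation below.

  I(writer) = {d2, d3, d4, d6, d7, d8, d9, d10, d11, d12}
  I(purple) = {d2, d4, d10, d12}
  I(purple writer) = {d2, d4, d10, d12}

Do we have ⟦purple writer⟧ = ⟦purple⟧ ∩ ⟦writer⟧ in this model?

⟦purple⟧ ∩ ⟦writer⟧ = {d2, d4, d10, d12} ∩ {d2, d3, d4, d6, d7, d8, d9, d10, d11, d12} = {d2, d4, d10, d12}
Observed ⟦purple writer⟧ = {d2, d4, d10, d12}.
These coincide, so the modifier is intersective here.

yes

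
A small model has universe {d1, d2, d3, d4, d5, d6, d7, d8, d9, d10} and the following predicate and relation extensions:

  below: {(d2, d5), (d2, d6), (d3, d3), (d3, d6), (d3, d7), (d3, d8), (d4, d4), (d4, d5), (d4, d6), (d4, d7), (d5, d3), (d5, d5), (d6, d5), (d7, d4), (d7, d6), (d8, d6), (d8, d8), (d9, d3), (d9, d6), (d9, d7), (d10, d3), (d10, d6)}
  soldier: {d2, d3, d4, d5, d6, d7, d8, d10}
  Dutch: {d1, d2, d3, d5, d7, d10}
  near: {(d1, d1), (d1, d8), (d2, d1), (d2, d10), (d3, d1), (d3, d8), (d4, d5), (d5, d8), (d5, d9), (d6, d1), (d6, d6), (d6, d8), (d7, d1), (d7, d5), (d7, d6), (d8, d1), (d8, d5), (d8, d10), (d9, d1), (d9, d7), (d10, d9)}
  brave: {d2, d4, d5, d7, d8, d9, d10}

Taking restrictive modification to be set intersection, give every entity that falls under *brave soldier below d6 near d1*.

⟦below d6⟧ = {x : ⟨x, d6⟩ ∈ ⟦below⟧} = {d2, d3, d4, d7, d8, d9, d10}
⟦near d1⟧ = {x : ⟨x, d1⟩ ∈ ⟦near⟧} = {d1, d2, d3, d6, d7, d8, d9}
⟦soldier⟧ = {d2, d3, d4, d5, d6, d7, d8, d10}
… ∩ ⟦below d6⟧ = {d2, d3, d4, d5, d6, d7, d8, d10} ∩ {d2, d3, d4, d7, d8, d9, d10} = {d2, d3, d4, d7, d8, d10}
… ∩ ⟦near d1⟧ = {d2, d3, d4, d7, d8, d10} ∩ {d1, d2, d3, d6, d7, d8, d9} = {d2, d3, d7, d8}
… ∩ ⟦brave⟧ = {d2, d3, d7, d8} ∩ {d2, d4, d5, d7, d8, d9, d10} = {d2, d7, d8}
So ⟦brave soldier below d6 near d1⟧ = {d2, d7, d8}.

{d2, d7, d8}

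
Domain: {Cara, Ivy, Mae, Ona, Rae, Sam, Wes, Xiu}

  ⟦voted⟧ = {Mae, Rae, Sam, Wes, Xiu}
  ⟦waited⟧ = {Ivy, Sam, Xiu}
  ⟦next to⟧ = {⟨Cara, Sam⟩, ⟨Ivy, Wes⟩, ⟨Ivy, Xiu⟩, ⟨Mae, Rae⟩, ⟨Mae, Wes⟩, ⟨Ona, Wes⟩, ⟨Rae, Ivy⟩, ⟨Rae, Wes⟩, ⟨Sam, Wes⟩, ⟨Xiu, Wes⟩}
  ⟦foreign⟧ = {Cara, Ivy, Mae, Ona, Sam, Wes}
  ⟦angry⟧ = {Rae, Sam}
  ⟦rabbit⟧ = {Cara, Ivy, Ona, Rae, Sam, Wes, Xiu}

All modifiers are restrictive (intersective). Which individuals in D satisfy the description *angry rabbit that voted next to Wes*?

{Rae, Sam}

⟦that voted⟧ = ⟦voted⟧ = {Mae, Rae, Sam, Wes, Xiu}
⟦next to Wes⟧ = {x : ⟨x, Wes⟩ ∈ ⟦next to⟧} = {Ivy, Mae, Ona, Rae, Sam, Xiu}
⟦rabbit⟧ = {Cara, Ivy, Ona, Rae, Sam, Wes, Xiu}
… ∩ ⟦that voted⟧ = {Cara, Ivy, Ona, Rae, Sam, Wes, Xiu} ∩ {Mae, Rae, Sam, Wes, Xiu} = {Rae, Sam, Wes, Xiu}
… ∩ ⟦next to Wes⟧ = {Rae, Sam, Wes, Xiu} ∩ {Ivy, Mae, Ona, Rae, Sam, Xiu} = {Rae, Sam, Xiu}
… ∩ ⟦angry⟧ = {Rae, Sam, Xiu} ∩ {Rae, Sam} = {Rae, Sam}
So ⟦angry rabbit that voted next to Wes⟧ = {Rae, Sam}.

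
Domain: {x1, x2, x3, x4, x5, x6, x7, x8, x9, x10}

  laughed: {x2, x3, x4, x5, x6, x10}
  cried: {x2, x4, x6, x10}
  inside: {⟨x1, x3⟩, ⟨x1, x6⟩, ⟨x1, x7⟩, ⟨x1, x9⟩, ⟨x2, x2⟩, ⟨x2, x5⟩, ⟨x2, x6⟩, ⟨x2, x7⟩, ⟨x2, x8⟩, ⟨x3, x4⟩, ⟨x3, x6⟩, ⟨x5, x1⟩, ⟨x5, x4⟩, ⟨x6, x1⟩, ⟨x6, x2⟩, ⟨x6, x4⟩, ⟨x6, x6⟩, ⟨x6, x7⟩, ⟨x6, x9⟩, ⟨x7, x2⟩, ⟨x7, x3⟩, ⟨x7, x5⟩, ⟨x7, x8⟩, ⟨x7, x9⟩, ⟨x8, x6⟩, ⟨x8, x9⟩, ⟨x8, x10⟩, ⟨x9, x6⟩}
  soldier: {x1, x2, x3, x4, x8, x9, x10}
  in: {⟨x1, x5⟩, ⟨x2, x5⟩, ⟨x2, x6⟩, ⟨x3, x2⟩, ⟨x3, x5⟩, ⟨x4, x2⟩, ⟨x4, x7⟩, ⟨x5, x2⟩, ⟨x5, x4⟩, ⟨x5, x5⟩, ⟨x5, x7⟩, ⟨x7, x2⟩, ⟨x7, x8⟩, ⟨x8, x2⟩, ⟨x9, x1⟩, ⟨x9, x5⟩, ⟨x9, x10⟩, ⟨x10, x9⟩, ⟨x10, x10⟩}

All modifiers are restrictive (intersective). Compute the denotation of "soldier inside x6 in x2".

⟦inside x6⟧ = {x : ⟨x, x6⟩ ∈ ⟦inside⟧} = {x1, x2, x3, x6, x8, x9}
⟦in x2⟧ = {x : ⟨x, x2⟩ ∈ ⟦in⟧} = {x3, x4, x5, x7, x8}
⟦soldier⟧ = {x1, x2, x3, x4, x8, x9, x10}
… ∩ ⟦inside x6⟧ = {x1, x2, x3, x4, x8, x9, x10} ∩ {x1, x2, x3, x6, x8, x9} = {x1, x2, x3, x8, x9}
… ∩ ⟦in x2⟧ = {x1, x2, x3, x8, x9} ∩ {x3, x4, x5, x7, x8} = {x3, x8}
So ⟦soldier inside x6 in x2⟧ = {x3, x8}.

{x3, x8}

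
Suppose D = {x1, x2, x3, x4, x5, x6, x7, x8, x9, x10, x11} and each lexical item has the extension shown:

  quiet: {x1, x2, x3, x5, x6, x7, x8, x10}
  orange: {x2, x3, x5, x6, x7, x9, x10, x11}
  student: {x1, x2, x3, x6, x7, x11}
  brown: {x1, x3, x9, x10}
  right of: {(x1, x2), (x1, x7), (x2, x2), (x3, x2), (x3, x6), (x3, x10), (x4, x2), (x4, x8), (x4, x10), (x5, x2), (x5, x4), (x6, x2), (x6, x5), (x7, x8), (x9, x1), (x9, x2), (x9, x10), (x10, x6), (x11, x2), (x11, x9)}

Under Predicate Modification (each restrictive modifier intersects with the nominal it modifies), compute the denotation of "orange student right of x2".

{x2, x3, x6, x11}

⟦right of x2⟧ = {x : ⟨x, x2⟩ ∈ ⟦right of⟧} = {x1, x2, x3, x4, x5, x6, x9, x11}
⟦student⟧ = {x1, x2, x3, x6, x7, x11}
… ∩ ⟦right of x2⟧ = {x1, x2, x3, x6, x7, x11} ∩ {x1, x2, x3, x4, x5, x6, x9, x11} = {x1, x2, x3, x6, x11}
… ∩ ⟦orange⟧ = {x1, x2, x3, x6, x11} ∩ {x2, x3, x5, x6, x7, x9, x10, x11} = {x2, x3, x6, x11}
So ⟦orange student right of x2⟧ = {x2, x3, x6, x11}.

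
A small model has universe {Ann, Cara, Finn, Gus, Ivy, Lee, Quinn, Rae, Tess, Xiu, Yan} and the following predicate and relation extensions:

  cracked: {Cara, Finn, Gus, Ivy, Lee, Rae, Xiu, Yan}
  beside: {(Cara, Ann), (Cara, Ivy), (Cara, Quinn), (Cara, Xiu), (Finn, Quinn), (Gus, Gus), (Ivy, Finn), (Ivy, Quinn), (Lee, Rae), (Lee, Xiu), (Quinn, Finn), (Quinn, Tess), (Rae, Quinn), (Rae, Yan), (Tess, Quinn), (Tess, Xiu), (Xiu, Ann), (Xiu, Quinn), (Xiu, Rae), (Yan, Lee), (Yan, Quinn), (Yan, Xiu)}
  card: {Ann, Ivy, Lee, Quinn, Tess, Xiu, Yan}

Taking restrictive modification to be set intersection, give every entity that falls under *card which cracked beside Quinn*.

{Ivy, Xiu, Yan}

⟦which cracked⟧ = ⟦cracked⟧ = {Cara, Finn, Gus, Ivy, Lee, Rae, Xiu, Yan}
⟦beside Quinn⟧ = {x : ⟨x, Quinn⟩ ∈ ⟦beside⟧} = {Cara, Finn, Ivy, Rae, Tess, Xiu, Yan}
⟦card⟧ = {Ann, Ivy, Lee, Quinn, Tess, Xiu, Yan}
… ∩ ⟦which cracked⟧ = {Ann, Ivy, Lee, Quinn, Tess, Xiu, Yan} ∩ {Cara, Finn, Gus, Ivy, Lee, Rae, Xiu, Yan} = {Ivy, Lee, Xiu, Yan}
… ∩ ⟦beside Quinn⟧ = {Ivy, Lee, Xiu, Yan} ∩ {Cara, Finn, Ivy, Rae, Tess, Xiu, Yan} = {Ivy, Xiu, Yan}
So ⟦card which cracked beside Quinn⟧ = {Ivy, Xiu, Yan}.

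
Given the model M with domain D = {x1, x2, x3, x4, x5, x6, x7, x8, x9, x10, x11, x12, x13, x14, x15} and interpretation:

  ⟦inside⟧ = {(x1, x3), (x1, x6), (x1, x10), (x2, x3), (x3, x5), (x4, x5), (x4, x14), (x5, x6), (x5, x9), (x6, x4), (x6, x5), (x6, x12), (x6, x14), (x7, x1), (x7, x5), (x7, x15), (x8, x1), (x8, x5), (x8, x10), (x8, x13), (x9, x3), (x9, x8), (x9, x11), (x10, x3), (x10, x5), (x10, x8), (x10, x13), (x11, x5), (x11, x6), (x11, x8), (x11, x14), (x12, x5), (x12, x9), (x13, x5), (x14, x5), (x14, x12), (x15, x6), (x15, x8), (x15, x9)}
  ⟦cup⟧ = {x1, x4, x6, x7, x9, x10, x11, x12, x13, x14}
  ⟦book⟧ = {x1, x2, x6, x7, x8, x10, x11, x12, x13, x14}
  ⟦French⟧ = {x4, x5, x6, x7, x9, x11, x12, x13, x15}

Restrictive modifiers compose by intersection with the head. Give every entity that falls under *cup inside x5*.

⟦inside x5⟧ = {x : ⟨x, x5⟩ ∈ ⟦inside⟧} = {x3, x4, x6, x7, x8, x10, x11, x12, x13, x14}
⟦cup⟧ = {x1, x4, x6, x7, x9, x10, x11, x12, x13, x14}
… ∩ ⟦inside x5⟧ = {x1, x4, x6, x7, x9, x10, x11, x12, x13, x14} ∩ {x3, x4, x6, x7, x8, x10, x11, x12, x13, x14} = {x4, x6, x7, x10, x11, x12, x13, x14}
So ⟦cup inside x5⟧ = {x4, x6, x7, x10, x11, x12, x13, x14}.

{x4, x6, x7, x10, x11, x12, x13, x14}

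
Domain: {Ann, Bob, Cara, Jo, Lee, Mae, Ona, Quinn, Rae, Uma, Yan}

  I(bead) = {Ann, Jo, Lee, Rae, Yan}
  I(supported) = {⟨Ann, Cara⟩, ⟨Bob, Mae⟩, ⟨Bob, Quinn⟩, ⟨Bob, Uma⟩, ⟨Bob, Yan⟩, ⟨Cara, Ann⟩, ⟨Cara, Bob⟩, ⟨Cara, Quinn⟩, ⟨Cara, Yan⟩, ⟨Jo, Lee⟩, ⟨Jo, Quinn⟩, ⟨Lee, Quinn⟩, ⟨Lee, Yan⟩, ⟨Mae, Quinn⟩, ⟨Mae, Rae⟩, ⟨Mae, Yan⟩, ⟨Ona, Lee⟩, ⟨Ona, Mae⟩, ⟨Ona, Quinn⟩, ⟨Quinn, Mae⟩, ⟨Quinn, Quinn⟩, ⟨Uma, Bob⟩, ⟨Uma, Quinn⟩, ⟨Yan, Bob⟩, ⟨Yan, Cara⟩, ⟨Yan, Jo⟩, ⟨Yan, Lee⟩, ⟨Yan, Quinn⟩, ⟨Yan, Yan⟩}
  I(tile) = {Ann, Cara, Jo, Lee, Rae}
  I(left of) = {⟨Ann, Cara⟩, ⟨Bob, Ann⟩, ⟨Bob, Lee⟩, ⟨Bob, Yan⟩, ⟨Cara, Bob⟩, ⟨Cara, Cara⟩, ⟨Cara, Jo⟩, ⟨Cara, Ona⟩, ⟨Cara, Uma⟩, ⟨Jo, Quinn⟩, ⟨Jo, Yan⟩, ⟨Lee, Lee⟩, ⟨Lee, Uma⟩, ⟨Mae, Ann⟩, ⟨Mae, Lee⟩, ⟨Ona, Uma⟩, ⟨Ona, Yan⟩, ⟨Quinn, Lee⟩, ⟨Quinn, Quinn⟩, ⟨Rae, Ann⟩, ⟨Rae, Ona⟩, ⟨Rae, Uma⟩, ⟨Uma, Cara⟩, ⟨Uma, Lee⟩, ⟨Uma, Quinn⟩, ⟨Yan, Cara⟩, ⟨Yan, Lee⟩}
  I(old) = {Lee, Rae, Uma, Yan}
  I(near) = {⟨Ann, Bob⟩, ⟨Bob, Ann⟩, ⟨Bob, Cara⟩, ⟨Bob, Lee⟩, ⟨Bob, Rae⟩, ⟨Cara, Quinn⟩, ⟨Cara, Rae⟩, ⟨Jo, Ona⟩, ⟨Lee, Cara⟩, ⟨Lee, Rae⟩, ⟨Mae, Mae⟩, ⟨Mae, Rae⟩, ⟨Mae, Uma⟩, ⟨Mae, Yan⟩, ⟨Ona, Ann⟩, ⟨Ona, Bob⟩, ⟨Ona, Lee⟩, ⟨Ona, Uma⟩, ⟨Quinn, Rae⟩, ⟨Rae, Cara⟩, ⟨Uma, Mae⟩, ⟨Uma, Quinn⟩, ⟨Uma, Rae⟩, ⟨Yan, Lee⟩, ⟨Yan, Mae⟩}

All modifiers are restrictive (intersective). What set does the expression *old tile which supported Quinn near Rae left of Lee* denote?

{Lee}

⟦which supported Quinn⟧ = {x : ⟨x, Quinn⟩ ∈ ⟦supported⟧} = {Bob, Cara, Jo, Lee, Mae, Ona, Quinn, Uma, Yan}
⟦near Rae⟧ = {x : ⟨x, Rae⟩ ∈ ⟦near⟧} = {Bob, Cara, Lee, Mae, Quinn, Uma}
⟦left of Lee⟧ = {x : ⟨x, Lee⟩ ∈ ⟦left of⟧} = {Bob, Lee, Mae, Quinn, Uma, Yan}
⟦tile⟧ = {Ann, Cara, Jo, Lee, Rae}
… ∩ ⟦which supported Quinn⟧ = {Ann, Cara, Jo, Lee, Rae} ∩ {Bob, Cara, Jo, Lee, Mae, Ona, Quinn, Uma, Yan} = {Cara, Jo, Lee}
… ∩ ⟦near Rae⟧ = {Cara, Jo, Lee} ∩ {Bob, Cara, Lee, Mae, Quinn, Uma} = {Cara, Lee}
… ∩ ⟦left of Lee⟧ = {Cara, Lee} ∩ {Bob, Lee, Mae, Quinn, Uma, Yan} = {Lee}
… ∩ ⟦old⟧ = {Lee} ∩ {Lee, Rae, Uma, Yan} = {Lee}
So ⟦old tile which supported Quinn near Rae left of Lee⟧ = {Lee}.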